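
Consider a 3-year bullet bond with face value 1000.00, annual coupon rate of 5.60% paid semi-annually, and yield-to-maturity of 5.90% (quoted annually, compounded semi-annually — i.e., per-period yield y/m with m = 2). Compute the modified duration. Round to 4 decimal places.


Answer: Modified duration = 2.7217

Derivation:
Coupon per period c = face * coupon_rate / m = 28.000000
Periods per year m = 2; per-period yield y/m = 0.029500
Number of cashflows N = 6
Cashflows (t years, CF_t, discount factor 1/(1+y/m)^(m*t), PV):
  t = 0.5000: CF_t = 28.000000, DF = 0.971345, PV = 27.197669
  t = 1.0000: CF_t = 28.000000, DF = 0.943512, PV = 26.418328
  t = 1.5000: CF_t = 28.000000, DF = 0.916476, PV = 25.661319
  t = 2.0000: CF_t = 28.000000, DF = 0.890214, PV = 24.926002
  t = 2.5000: CF_t = 28.000000, DF = 0.864706, PV = 24.211755
  t = 3.0000: CF_t = 1028.000000, DF = 0.839928, PV = 863.445656
Price P = sum_t PV_t = 991.860730
First compute Macaulay numerator sum_t t * PV_t:
  t * PV_t at t = 0.5000: 13.598834
  t * PV_t at t = 1.0000: 26.418328
  t * PV_t at t = 1.5000: 38.491979
  t * PV_t at t = 2.0000: 49.852004
  t * PV_t at t = 2.5000: 60.529388
  t * PV_t at t = 3.0000: 2590.336968
Macaulay duration D = 2779.227502 / 991.860730 = 2.802034
Modified duration = D / (1 + y/m) = 2.802034 / (1 + 0.029500) = 2.721743


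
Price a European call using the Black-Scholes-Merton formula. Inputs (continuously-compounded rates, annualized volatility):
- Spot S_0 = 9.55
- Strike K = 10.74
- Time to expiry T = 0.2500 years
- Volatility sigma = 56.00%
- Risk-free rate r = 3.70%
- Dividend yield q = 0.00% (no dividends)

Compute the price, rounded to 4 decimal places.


Answer: Price = 0.6607

Derivation:
d1 = (ln(S/K) + (r - q + 0.5*sigma^2) * T) / (sigma * sqrt(T)) = -0.24637119
d2 = d1 - sigma * sqrt(T) = -0.52637119
exp(-rT) = 0.99079265; exp(-qT) = 1.00000000
C = S_0 * exp(-qT) * N(d1) - K * exp(-rT) * N(d2)
N(d1) = 0.40269745; N(d2) = 0.29931516
C = 9.5500 * 1.00000000 * 0.40269745 - 10.7400 * 0.99079265 * 0.29931516 = 0.6607


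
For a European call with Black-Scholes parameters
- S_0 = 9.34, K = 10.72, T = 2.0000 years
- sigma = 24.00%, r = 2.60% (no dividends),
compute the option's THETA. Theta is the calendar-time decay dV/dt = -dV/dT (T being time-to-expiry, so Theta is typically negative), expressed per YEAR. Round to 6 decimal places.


Answer: Theta = -0.404073

Derivation:
d1 = -0.0830994936; d2 = -0.4225107485
phi(d1) = 0.3975672026; exp(-qT) = 1.0000000000; exp(-rT) = 0.9493288668
Theta = -S*exp(-qT)*phi(d1)*sigma/(2*sqrt(T)) - r*K*exp(-rT)*N(d2) + q*S*exp(-qT)*N(d1)
N(d1) = 0.4668862143; N(d2) = 0.3363261285; sqrt(T) = 1.4142135624
Term 1 = -9.3400 * 1.0000000000 * 0.3975672026 * 0.2400 / (2 * 1.4142135624) = -0.3150820587
Term 2 = -0.0260 * 10.7200 * 0.9493288668 * 0.3363261285 = -0.0889908650
Term 3 = 0 (no dividend yield, q = 0)
Theta = -0.3150820587 + (-0.0889908650) + (0.0000000000) = -0.404073


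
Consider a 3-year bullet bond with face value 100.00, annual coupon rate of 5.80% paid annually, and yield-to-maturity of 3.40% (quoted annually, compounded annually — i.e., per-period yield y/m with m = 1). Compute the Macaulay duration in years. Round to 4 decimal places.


Answer: Macaulay duration = 2.8441 years

Derivation:
Coupon per period c = face * coupon_rate / m = 5.800000
Periods per year m = 1; per-period yield y/m = 0.034000
Number of cashflows N = 3
Cashflows (t years, CF_t, discount factor 1/(1+y/m)^(m*t), PV):
  t = 1.0000: CF_t = 5.800000, DF = 0.967118, PV = 5.609284
  t = 2.0000: CF_t = 5.800000, DF = 0.935317, PV = 5.424840
  t = 3.0000: CF_t = 105.800000, DF = 0.904562, PV = 95.702669
Price P = sum_t PV_t = 106.736793
Macaulay numerator sum_t t * PV_t:
  t * PV_t at t = 1.0000: 5.609284
  t * PV_t at t = 2.0000: 10.849680
  t * PV_t at t = 3.0000: 287.108008
Macaulay duration D = (sum_t t * PV_t) / P = 303.566972 / 106.736793 = 2.844071


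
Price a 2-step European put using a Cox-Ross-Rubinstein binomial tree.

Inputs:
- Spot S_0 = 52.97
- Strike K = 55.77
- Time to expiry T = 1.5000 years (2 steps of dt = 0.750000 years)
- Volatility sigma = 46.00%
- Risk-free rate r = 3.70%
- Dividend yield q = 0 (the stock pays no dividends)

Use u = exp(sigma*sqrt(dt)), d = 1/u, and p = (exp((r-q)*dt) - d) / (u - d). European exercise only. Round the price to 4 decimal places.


dt = T/N = 0.750000
u = exp(sigma*sqrt(dt)) = 1.489398; d = 1/u = 0.671412
p = (exp((r-q)*dt) - d) / (u - d) = 0.436104
Discount per step: exp(-r*dt) = 0.972631
Stock lattice S(k, i) with i counting down-moves:
  k=0: S(0,0) = 52.9700
  k=1: S(1,0) = 78.8934; S(1,1) = 35.5647
  k=2: S(2,0) = 117.5036; S(2,1) = 52.9700; S(2,2) = 23.8786
Terminal payoffs V(N, i) = max(K - S_T, 0):
  V(2,0) = 0.000000; V(2,1) = 2.800000; V(2,2) = 31.891408
Backward induction: V(k, i) = exp(-r*dt) * [p * V(k+1, i) + (1-p) * V(k+1, i+1)].
  V(1,0) = exp(-r*dt) * [p*0.000000 + (1-p)*2.800000] = 1.535698
  V(1,1) = exp(-r*dt) * [p*2.800000 + (1-p)*31.891408] = 18.678942
  V(0,0) = exp(-r*dt) * [p*1.535698 + (1-p)*18.678942] = 10.896111

Answer: Price = V(0,0) = 10.8961


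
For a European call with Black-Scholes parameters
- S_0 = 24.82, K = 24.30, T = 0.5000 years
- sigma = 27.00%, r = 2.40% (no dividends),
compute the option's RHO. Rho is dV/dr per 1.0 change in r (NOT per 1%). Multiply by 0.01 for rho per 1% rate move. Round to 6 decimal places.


d1 = 0.2692161333; d2 = 0.0782973024
phi(d1) = 0.3847439633; exp(-qT) = 1.0000000000; exp(-rT) = 0.9880717129
N(d2) = 0.5312042184
Rho = K*T*exp(-rT)*N(d2) = 24.3000 * 0.5000 * 0.9880717129 * 0.5312042184 = 6.377145

Answer: Rho = 6.377145


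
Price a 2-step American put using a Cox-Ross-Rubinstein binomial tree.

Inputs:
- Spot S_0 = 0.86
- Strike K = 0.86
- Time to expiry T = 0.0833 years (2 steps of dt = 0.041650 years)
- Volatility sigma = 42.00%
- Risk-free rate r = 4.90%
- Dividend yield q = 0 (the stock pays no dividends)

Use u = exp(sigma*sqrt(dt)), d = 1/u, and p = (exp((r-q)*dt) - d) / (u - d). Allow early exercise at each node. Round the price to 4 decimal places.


Answer: Price = V(0,0) = 0.0359

Derivation:
dt = T/N = 0.041650
u = exp(sigma*sqrt(dt)) = 1.089496; d = 1/u = 0.917856
p = (exp((r-q)*dt) - d) / (u - d) = 0.490487
Discount per step: exp(-r*dt) = 0.997961
Stock lattice S(k, i) with i counting down-moves:
  k=0: S(0,0) = 0.8600
  k=1: S(1,0) = 0.9370; S(1,1) = 0.7894
  k=2: S(2,0) = 1.0208; S(2,1) = 0.8600; S(2,2) = 0.7245
Terminal payoffs V(N, i) = max(K - S_T, 0):
  V(2,0) = 0.000000; V(2,1) = 0.000000; V(2,2) = 0.135485
Backward induction: V(k, i) = exp(-r*dt) * [p * V(k+1, i) + (1-p) * V(k+1, i+1)]; then take max(V_cont, immediate exercise) for American.
  V(1,0) = exp(-r*dt) * [p*0.000000 + (1-p)*0.000000] = 0.000000; exercise = 0.000000; V(1,0) = max -> 0.000000
  V(1,1) = exp(-r*dt) * [p*0.000000 + (1-p)*0.135485] = 0.068891; exercise = 0.070644; V(1,1) = max -> 0.070644
  V(0,0) = exp(-r*dt) * [p*0.000000 + (1-p)*0.070644] = 0.035921; exercise = 0.000000; V(0,0) = max -> 0.035921


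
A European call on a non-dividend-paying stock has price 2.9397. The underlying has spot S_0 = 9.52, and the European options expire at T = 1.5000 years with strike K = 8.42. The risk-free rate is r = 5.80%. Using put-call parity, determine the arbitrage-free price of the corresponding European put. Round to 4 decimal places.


Put-call parity: C - P = S_0 * exp(-qT) - K * exp(-rT).
S_0 * exp(-qT) = 9.5200 * 1.00000000 = 9.52000000
K * exp(-rT) = 8.4200 * 0.91667710 = 7.71842115
P = C - S*exp(-qT) + K*exp(-rT)
P = 2.9397 - 9.52000000 + 7.71842115 = 1.1381

Answer: Put price = 1.1381


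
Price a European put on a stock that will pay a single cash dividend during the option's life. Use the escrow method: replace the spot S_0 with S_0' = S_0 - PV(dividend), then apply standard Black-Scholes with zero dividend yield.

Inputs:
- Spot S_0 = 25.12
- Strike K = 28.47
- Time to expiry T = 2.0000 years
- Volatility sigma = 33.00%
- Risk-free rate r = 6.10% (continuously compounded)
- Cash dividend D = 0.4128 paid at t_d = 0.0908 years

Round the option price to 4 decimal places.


PV(D) = D * exp(-r * t_d) = 0.4128 * 0.99447651 = 0.41051990
S_0' = S_0 - PV(D) = 25.1200 - 0.41051990 = 24.70948010
d1 = (ln(S_0'/K) + (r + sigma^2/2)*T) / (sigma*sqrt(T)) = 0.19121041
d2 = d1 - sigma*sqrt(T) = -0.27548006
exp(-rT) = 0.88514837
N(-d1) = 0.42418037; N(-d2) = 0.60852628
P = K * exp(-rT) * N(-d2) - S_0' * N(-d1) = 28.4700 * 0.88514837 * 0.60852628 - 24.70948010 * 0.42418037 = 4.8537

Answer: Price = 4.8537


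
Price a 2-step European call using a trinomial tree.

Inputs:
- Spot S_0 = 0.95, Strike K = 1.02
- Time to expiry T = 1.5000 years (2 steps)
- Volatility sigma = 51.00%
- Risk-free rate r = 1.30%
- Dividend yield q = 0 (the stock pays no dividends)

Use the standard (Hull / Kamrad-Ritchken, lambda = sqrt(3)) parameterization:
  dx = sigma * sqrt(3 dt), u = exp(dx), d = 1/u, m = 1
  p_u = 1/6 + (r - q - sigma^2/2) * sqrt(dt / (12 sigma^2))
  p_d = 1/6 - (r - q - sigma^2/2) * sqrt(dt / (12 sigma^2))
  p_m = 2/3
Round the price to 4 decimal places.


Answer: Price = V(0,0) = 0.1854

Derivation:
dt = T/N = 0.750000; dx = sigma*sqrt(3*dt) = 0.765000
u = exp(dx) = 2.148994; d = 1/u = 0.465334
p_u = 0.109289, p_m = 0.666667, p_d = 0.224044
Discount per step: exp(-r*dt) = 0.990297
Stock lattice S(k, j) with j the centered position index:
  k=0: S(0,+0) = 0.9500
  k=1: S(1,-1) = 0.4421; S(1,+0) = 0.9500; S(1,+1) = 2.0415
  k=2: S(2,-2) = 0.2057; S(2,-1) = 0.4421; S(2,+0) = 0.9500; S(2,+1) = 2.0415; S(2,+2) = 4.3873
Terminal payoffs V(N, j) = max(S_T - K, 0):
  V(2,-2) = 0.000000; V(2,-1) = 0.000000; V(2,+0) = 0.000000; V(2,+1) = 1.021545; V(2,+2) = 3.367268
Backward induction: V(k, j) = exp(-r*dt) * [p_u * V(k+1, j+1) + p_m * V(k+1, j) + p_d * V(k+1, j-1)]
  V(1,-1) = exp(-r*dt) * [p_u*0.000000 + p_m*0.000000 + p_d*0.000000] = 0.000000
  V(1,+0) = exp(-r*dt) * [p_u*1.021545 + p_m*0.000000 + p_d*0.000000] = 0.110561
  V(1,+1) = exp(-r*dt) * [p_u*3.367268 + p_m*1.021545 + p_d*0.000000] = 1.038857
  V(0,+0) = exp(-r*dt) * [p_u*1.038857 + p_m*0.110561 + p_d*0.000000] = 0.185426


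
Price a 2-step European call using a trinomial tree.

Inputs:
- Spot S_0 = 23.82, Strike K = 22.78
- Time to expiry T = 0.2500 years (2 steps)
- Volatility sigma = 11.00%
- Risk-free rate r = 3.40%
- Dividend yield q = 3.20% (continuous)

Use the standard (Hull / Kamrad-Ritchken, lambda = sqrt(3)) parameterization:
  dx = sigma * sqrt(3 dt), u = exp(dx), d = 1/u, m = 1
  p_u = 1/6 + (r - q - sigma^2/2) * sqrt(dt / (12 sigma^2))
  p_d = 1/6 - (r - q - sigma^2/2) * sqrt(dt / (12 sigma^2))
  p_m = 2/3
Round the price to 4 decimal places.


dt = T/N = 0.125000; dx = sigma*sqrt(3*dt) = 0.067361
u = exp(dx) = 1.069682; d = 1/u = 0.934858
p_u = 0.162909, p_m = 0.666667, p_d = 0.170424
Discount per step: exp(-r*dt) = 0.995759
Stock lattice S(k, j) with j the centered position index:
  k=0: S(0,+0) = 23.8200
  k=1: S(1,-1) = 22.2683; S(1,+0) = 23.8200; S(1,+1) = 25.4798
  k=2: S(2,-2) = 20.8177; S(2,-1) = 22.2683; S(2,+0) = 23.8200; S(2,+1) = 25.4798; S(2,+2) = 27.2553
Terminal payoffs V(N, j) = max(S_T - K, 0):
  V(2,-2) = 0.000000; V(2,-1) = 0.000000; V(2,+0) = 1.040000; V(2,+1) = 2.699814; V(2,+2) = 4.475286
Backward induction: V(k, j) = exp(-r*dt) * [p_u * V(k+1, j+1) + p_m * V(k+1, j) + p_d * V(k+1, j-1)]
  V(1,-1) = exp(-r*dt) * [p_u*1.040000 + p_m*0.000000 + p_d*0.000000] = 0.168707
  V(1,+0) = exp(-r*dt) * [p_u*2.699814 + p_m*1.040000 + p_d*0.000000] = 1.128351
  V(1,+1) = exp(-r*dt) * [p_u*4.475286 + p_m*2.699814 + p_d*1.040000] = 2.694705
  V(0,+0) = exp(-r*dt) * [p_u*2.694705 + p_m*1.128351 + p_d*0.168707] = 1.214804

Answer: Price = V(0,0) = 1.2148


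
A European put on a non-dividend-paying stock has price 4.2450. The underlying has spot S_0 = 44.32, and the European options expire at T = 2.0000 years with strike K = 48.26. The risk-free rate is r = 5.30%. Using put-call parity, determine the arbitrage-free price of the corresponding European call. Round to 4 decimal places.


Put-call parity: C - P = S_0 * exp(-qT) - K * exp(-rT).
S_0 * exp(-qT) = 44.3200 * 1.00000000 = 44.32000000
K * exp(-rT) = 48.2600 * 0.89942465 = 43.40623352
C = P + S*exp(-qT) - K*exp(-rT)
C = 4.2450 + 44.32000000 - 43.40623352 = 5.1588

Answer: Call price = 5.1588


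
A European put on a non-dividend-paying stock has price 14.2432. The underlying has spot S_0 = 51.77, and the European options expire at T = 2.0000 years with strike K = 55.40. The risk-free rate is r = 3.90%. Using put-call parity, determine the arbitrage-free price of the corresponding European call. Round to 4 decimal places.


Answer: Call price = 14.7702

Derivation:
Put-call parity: C - P = S_0 * exp(-qT) - K * exp(-rT).
S_0 * exp(-qT) = 51.7700 * 1.00000000 = 51.77000000
K * exp(-rT) = 55.4000 * 0.92496443 = 51.24302923
C = P + S*exp(-qT) - K*exp(-rT)
C = 14.2432 + 51.77000000 - 51.24302923 = 14.7702


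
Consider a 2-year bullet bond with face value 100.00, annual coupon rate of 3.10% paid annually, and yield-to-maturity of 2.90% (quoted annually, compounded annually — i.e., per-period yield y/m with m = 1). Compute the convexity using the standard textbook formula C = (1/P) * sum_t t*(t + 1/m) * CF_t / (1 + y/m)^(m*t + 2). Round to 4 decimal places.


Coupon per period c = face * coupon_rate / m = 3.100000
Periods per year m = 1; per-period yield y/m = 0.029000
Number of cashflows N = 2
Cashflows (t years, CF_t, discount factor 1/(1+y/m)^(m*t), PV):
  t = 1.0000: CF_t = 3.100000, DF = 0.971817, PV = 3.012634
  t = 2.0000: CF_t = 103.100000, DF = 0.944429, PV = 97.370616
Price P = sum_t PV_t = 100.383249
Convexity numerator sum_t t*(t + 1/m) * CF_t / (1+y/m)^(m*t + 2):
  t = 1.0000: term = 5.690436
  t = 2.0000: term = 551.757718
Convexity = (1/P) * sum = 557.448154 / 100.383249 = 5.553199

Answer: Convexity = 5.5532


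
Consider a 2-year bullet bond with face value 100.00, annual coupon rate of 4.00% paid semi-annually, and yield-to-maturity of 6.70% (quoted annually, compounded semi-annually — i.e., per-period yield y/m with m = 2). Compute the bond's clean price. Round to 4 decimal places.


Answer: Price = 95.0236

Derivation:
Coupon per period c = face * coupon_rate / m = 2.000000
Periods per year m = 2; per-period yield y/m = 0.033500
Number of cashflows N = 4
Cashflows (t years, CF_t, discount factor 1/(1+y/m)^(m*t), PV):
  t = 0.5000: CF_t = 2.000000, DF = 0.967586, PV = 1.935172
  t = 1.0000: CF_t = 2.000000, DF = 0.936222, PV = 1.872445
  t = 1.5000: CF_t = 2.000000, DF = 0.905876, PV = 1.811751
  t = 2.0000: CF_t = 102.000000, DF = 0.876512, PV = 89.404267
Price P = sum_t PV_t = 95.023635


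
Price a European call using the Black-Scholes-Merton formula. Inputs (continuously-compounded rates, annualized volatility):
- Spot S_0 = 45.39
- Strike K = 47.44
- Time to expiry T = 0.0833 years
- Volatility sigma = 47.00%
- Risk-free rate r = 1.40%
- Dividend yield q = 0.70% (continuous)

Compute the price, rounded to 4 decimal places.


d1 = (ln(S/K) + (r - q + 0.5*sigma^2) * T) / (sigma * sqrt(T)) = -0.25352237
d2 = d1 - sigma * sqrt(T) = -0.38917254
exp(-rT) = 0.99883448; exp(-qT) = 0.99941707
C = S_0 * exp(-qT) * N(d1) - K * exp(-rT) * N(d2)
N(d1) = 0.39993229; N(d2) = 0.34857426
C = 45.3900 * 0.99941707 * 0.39993229 - 47.4400 * 0.99883448 * 0.34857426 = 1.6253

Answer: Price = 1.6253


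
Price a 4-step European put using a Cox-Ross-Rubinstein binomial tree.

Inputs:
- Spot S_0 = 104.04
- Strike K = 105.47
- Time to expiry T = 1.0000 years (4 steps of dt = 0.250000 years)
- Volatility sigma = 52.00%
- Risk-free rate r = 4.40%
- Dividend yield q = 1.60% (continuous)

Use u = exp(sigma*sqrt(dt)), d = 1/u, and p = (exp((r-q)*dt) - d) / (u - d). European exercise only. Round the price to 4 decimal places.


Answer: Price = V(0,0) = 19.1254

Derivation:
dt = T/N = 0.250000
u = exp(sigma*sqrt(dt)) = 1.296930; d = 1/u = 0.771052
p = (exp((r-q)*dt) - d) / (u - d) = 0.448721
Discount per step: exp(-r*dt) = 0.989060
Stock lattice S(k, i) with i counting down-moves:
  k=0: S(0,0) = 104.0400
  k=1: S(1,0) = 134.9326; S(1,1) = 80.2202
  k=2: S(2,0) = 174.9982; S(2,1) = 104.0400; S(2,2) = 61.8539
  k=3: S(3,0) = 226.9604; S(3,1) = 134.9326; S(3,2) = 80.2202; S(3,3) = 47.6926
  k=4: S(4,0) = 294.3517; S(4,1) = 174.9982; S(4,2) = 104.0400; S(4,3) = 61.8539; S(4,4) = 36.7734
Terminal payoffs V(N, i) = max(K - S_T, 0):
  V(4,0) = 0.000000; V(4,1) = 0.000000; V(4,2) = 1.430000; V(4,3) = 43.616082; V(4,4) = 68.696575
Backward induction: V(k, i) = exp(-r*dt) * [p * V(k+1, i) + (1-p) * V(k+1, i+1)].
  V(3,0) = exp(-r*dt) * [p*0.000000 + (1-p)*0.000000] = 0.000000
  V(3,1) = exp(-r*dt) * [p*0.000000 + (1-p)*1.430000] = 0.779704
  V(3,2) = exp(-r*dt) * [p*1.430000 + (1-p)*43.616082] = 24.416221
  V(3,3) = exp(-r*dt) * [p*43.616082 + (1-p)*68.696575] = 56.814015
  V(2,0) = exp(-r*dt) * [p*0.000000 + (1-p)*0.779704] = 0.425132
  V(2,1) = exp(-r*dt) * [p*0.779704 + (1-p)*24.416221] = 13.658931
  V(2,2) = exp(-r*dt) * [p*24.416221 + (1-p)*56.814015] = 41.813937
  V(1,0) = exp(-r*dt) * [p*0.425132 + (1-p)*13.658931] = 7.636179
  V(1,1) = exp(-r*dt) * [p*13.658931 + (1-p)*41.813937] = 28.860958
  V(0,0) = exp(-r*dt) * [p*7.636179 + (1-p)*28.860958] = 19.125404


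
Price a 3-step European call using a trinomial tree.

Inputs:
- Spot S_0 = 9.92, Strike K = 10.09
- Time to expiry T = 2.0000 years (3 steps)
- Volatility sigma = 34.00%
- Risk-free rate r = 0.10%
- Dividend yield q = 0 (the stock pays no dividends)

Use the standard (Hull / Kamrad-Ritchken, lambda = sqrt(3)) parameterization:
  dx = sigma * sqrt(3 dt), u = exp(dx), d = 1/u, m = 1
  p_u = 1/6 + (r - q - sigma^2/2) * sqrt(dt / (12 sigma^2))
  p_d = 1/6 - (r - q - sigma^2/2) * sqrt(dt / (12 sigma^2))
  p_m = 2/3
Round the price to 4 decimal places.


dt = T/N = 0.666667; dx = sigma*sqrt(3*dt) = 0.480833
u = exp(dx) = 1.617421; d = 1/u = 0.618268
p_u = 0.127291, p_m = 0.666667, p_d = 0.206043
Discount per step: exp(-r*dt) = 0.999334
Stock lattice S(k, j) with j the centered position index:
  k=0: S(0,+0) = 9.9200
  k=1: S(1,-1) = 6.1332; S(1,+0) = 9.9200; S(1,+1) = 16.0448
  k=2: S(2,-2) = 3.7920; S(2,-1) = 6.1332; S(2,+0) = 9.9200; S(2,+1) = 16.0448; S(2,+2) = 25.9512
  k=3: S(3,-3) = 2.3445; S(3,-2) = 3.7920; S(3,-1) = 6.1332; S(3,+0) = 9.9200; S(3,+1) = 16.0448; S(3,+2) = 25.9512; S(3,+3) = 41.9740
Terminal payoffs V(N, j) = max(S_T - K, 0):
  V(3,-3) = 0.000000; V(3,-2) = 0.000000; V(3,-1) = 0.000000; V(3,+0) = 0.000000; V(3,+1) = 5.954812; V(3,+2) = 15.861208; V(3,+3) = 31.884016
Backward induction: V(k, j) = exp(-r*dt) * [p_u * V(k+1, j+1) + p_m * V(k+1, j) + p_d * V(k+1, j-1)]
  V(2,-2) = exp(-r*dt) * [p_u*0.000000 + p_m*0.000000 + p_d*0.000000] = 0.000000
  V(2,-1) = exp(-r*dt) * [p_u*0.000000 + p_m*0.000000 + p_d*0.000000] = 0.000000
  V(2,+0) = exp(-r*dt) * [p_u*5.954812 + p_m*0.000000 + p_d*0.000000] = 0.757486
  V(2,+1) = exp(-r*dt) * [p_u*15.861208 + p_m*5.954812 + p_d*0.000000] = 5.984865
  V(2,+2) = exp(-r*dt) * [p_u*31.884016 + p_m*15.861208 + p_d*5.954812] = 15.849048
  V(1,-1) = exp(-r*dt) * [p_u*0.757486 + p_m*0.000000 + p_d*0.000000] = 0.096357
  V(1,+0) = exp(-r*dt) * [p_u*5.984865 + p_m*0.757486 + p_d*0.000000] = 1.265963
  V(1,+1) = exp(-r*dt) * [p_u*15.849048 + p_m*5.984865 + p_d*0.757486] = 6.159310
  V(0,+0) = exp(-r*dt) * [p_u*6.159310 + p_m*1.265963 + p_d*0.096357] = 1.646752

Answer: Price = V(0,0) = 1.6468


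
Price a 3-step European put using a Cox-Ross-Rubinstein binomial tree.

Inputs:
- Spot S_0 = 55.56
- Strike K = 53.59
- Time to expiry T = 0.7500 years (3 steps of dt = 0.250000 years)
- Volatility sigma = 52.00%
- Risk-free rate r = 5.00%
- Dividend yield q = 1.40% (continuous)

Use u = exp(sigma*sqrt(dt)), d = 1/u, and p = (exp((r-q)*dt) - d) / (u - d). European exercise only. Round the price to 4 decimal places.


Answer: Price = V(0,0) = 8.6571

Derivation:
dt = T/N = 0.250000
u = exp(sigma*sqrt(dt)) = 1.296930; d = 1/u = 0.771052
p = (exp((r-q)*dt) - d) / (u - d) = 0.452555
Discount per step: exp(-r*dt) = 0.987578
Stock lattice S(k, i) with i counting down-moves:
  k=0: S(0,0) = 55.5600
  k=1: S(1,0) = 72.0574; S(1,1) = 42.8396
  k=2: S(2,0) = 93.4535; S(2,1) = 55.5600; S(2,2) = 33.0316
  k=3: S(3,0) = 121.2026; S(3,1) = 72.0574; S(3,2) = 42.8396; S(3,3) = 25.4690
Terminal payoffs V(N, i) = max(K - S_T, 0):
  V(3,0) = 0.000000; V(3,1) = 0.000000; V(3,2) = 10.750374; V(3,3) = 28.120962
Backward induction: V(k, i) = exp(-r*dt) * [p * V(k+1, i) + (1-p) * V(k+1, i+1)].
  V(2,0) = exp(-r*dt) * [p*0.000000 + (1-p)*0.000000] = 0.000000
  V(2,1) = exp(-r*dt) * [p*0.000000 + (1-p)*10.750374] = 5.812129
  V(2,2) = exp(-r*dt) * [p*10.750374 + (1-p)*28.120962] = 20.008141
  V(1,0) = exp(-r*dt) * [p*0.000000 + (1-p)*5.812129] = 3.142295
  V(1,1) = exp(-r*dt) * [p*5.812129 + (1-p)*20.008141] = 13.414923
  V(0,0) = exp(-r*dt) * [p*3.142295 + (1-p)*13.414923] = 8.657099


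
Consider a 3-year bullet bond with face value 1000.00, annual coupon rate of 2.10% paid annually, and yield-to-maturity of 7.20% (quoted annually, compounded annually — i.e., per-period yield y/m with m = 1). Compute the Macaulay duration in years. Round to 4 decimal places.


Answer: Macaulay duration = 2.9337 years

Derivation:
Coupon per period c = face * coupon_rate / m = 21.000000
Periods per year m = 1; per-period yield y/m = 0.072000
Number of cashflows N = 3
Cashflows (t years, CF_t, discount factor 1/(1+y/m)^(m*t), PV):
  t = 1.0000: CF_t = 21.000000, DF = 0.932836, PV = 19.589552
  t = 2.0000: CF_t = 21.000000, DF = 0.870183, PV = 18.273836
  t = 3.0000: CF_t = 1021.000000, DF = 0.811738, PV = 828.784053
Price P = sum_t PV_t = 866.647441
Macaulay numerator sum_t t * PV_t:
  t * PV_t at t = 1.0000: 19.589552
  t * PV_t at t = 2.0000: 36.547672
  t * PV_t at t = 3.0000: 2486.352159
Macaulay duration D = (sum_t t * PV_t) / P = 2542.489383 / 866.647441 = 2.933707


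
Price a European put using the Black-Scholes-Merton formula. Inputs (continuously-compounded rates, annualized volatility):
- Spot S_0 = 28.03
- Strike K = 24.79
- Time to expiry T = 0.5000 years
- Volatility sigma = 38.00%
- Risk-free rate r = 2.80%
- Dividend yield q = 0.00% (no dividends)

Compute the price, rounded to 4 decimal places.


d1 = (ln(S/K) + (r - q + 0.5*sigma^2) * T) / (sigma * sqrt(T)) = 0.64359750
d2 = d1 - sigma * sqrt(T) = 0.37489692
exp(-rT) = 0.98609754; exp(-qT) = 1.00000000
P = K * exp(-rT) * N(-d2) - S_0 * exp(-qT) * N(-d1)
N(-d1) = 0.25991824; N(-d2) = 0.35386856
P = 24.7900 * 0.98609754 * 0.35386856 - 28.0300 * 1.00000000 * 0.25991824 = 1.3649

Answer: Price = 1.3649


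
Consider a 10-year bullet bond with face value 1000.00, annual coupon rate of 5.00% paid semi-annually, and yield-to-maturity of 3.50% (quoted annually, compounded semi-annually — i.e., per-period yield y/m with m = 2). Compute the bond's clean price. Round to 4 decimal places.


Answer: Price = 1125.6466

Derivation:
Coupon per period c = face * coupon_rate / m = 25.000000
Periods per year m = 2; per-period yield y/m = 0.017500
Number of cashflows N = 20
Cashflows (t years, CF_t, discount factor 1/(1+y/m)^(m*t), PV):
  t = 0.5000: CF_t = 25.000000, DF = 0.982801, PV = 24.570025
  t = 1.0000: CF_t = 25.000000, DF = 0.965898, PV = 24.147444
  t = 1.5000: CF_t = 25.000000, DF = 0.949285, PV = 23.732132
  t = 2.0000: CF_t = 25.000000, DF = 0.932959, PV = 23.323963
  t = 2.5000: CF_t = 25.000000, DF = 0.916913, PV = 22.922813
  t = 3.0000: CF_t = 25.000000, DF = 0.901143, PV = 22.528564
  t = 3.5000: CF_t = 25.000000, DF = 0.885644, PV = 22.141094
  t = 4.0000: CF_t = 25.000000, DF = 0.870412, PV = 21.760289
  t = 4.5000: CF_t = 25.000000, DF = 0.855441, PV = 21.386034
  t = 5.0000: CF_t = 25.000000, DF = 0.840729, PV = 21.018215
  t = 5.5000: CF_t = 25.000000, DF = 0.826269, PV = 20.656722
  t = 6.0000: CF_t = 25.000000, DF = 0.812058, PV = 20.301447
  t = 6.5000: CF_t = 25.000000, DF = 0.798091, PV = 19.952282
  t = 7.0000: CF_t = 25.000000, DF = 0.784365, PV = 19.609122
  t = 7.5000: CF_t = 25.000000, DF = 0.770875, PV = 19.271865
  t = 8.0000: CF_t = 25.000000, DF = 0.757616, PV = 18.940408
  t = 8.5000: CF_t = 25.000000, DF = 0.744586, PV = 18.614651
  t = 9.0000: CF_t = 25.000000, DF = 0.731780, PV = 18.294498
  t = 9.5000: CF_t = 25.000000, DF = 0.719194, PV = 17.979850
  t = 10.0000: CF_t = 1025.000000, DF = 0.706825, PV = 724.495192
Price P = sum_t PV_t = 1125.646610


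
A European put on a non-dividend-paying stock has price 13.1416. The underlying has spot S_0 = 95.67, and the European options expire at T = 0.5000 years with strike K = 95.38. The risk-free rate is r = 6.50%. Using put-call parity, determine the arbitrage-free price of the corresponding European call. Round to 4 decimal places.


Answer: Call price = 16.4816

Derivation:
Put-call parity: C - P = S_0 * exp(-qT) - K * exp(-rT).
S_0 * exp(-qT) = 95.6700 * 1.00000000 = 95.67000000
K * exp(-rT) = 95.3800 * 0.96802245 = 92.32998126
C = P + S*exp(-qT) - K*exp(-rT)
C = 13.1416 + 95.67000000 - 92.32998126 = 16.4816


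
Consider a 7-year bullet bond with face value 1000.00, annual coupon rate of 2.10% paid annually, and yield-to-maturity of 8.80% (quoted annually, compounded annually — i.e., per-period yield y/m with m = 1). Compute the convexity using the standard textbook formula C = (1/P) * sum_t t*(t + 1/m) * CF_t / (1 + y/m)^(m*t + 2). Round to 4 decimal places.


Coupon per period c = face * coupon_rate / m = 21.000000
Periods per year m = 1; per-period yield y/m = 0.088000
Number of cashflows N = 7
Cashflows (t years, CF_t, discount factor 1/(1+y/m)^(m*t), PV):
  t = 1.0000: CF_t = 21.000000, DF = 0.919118, PV = 19.301471
  t = 2.0000: CF_t = 21.000000, DF = 0.844777, PV = 17.740322
  t = 3.0000: CF_t = 21.000000, DF = 0.776450, PV = 16.305443
  t = 4.0000: CF_t = 21.000000, DF = 0.713649, PV = 14.986621
  t = 5.0000: CF_t = 21.000000, DF = 0.655927, PV = 13.774467
  t = 6.0000: CF_t = 21.000000, DF = 0.602874, PV = 12.660356
  t = 7.0000: CF_t = 1021.000000, DF = 0.554112, PV = 565.748583
Price P = sum_t PV_t = 660.517263
Convexity numerator sum_t t*(t + 1/m) * CF_t / (1+y/m)^(m*t + 2):
  t = 1.0000: term = 32.610886
  t = 2.0000: term = 89.919724
  t = 3.0000: term = 165.293610
  t = 4.0000: term = 253.207123
  t = 5.0000: term = 349.090702
  t = 6.0000: term = 449.197595
  t = 7.0000: term = 26764.165752
Convexity = (1/P) * sum = 28103.485392 / 660.517263 = 42.547693

Answer: Convexity = 42.5477


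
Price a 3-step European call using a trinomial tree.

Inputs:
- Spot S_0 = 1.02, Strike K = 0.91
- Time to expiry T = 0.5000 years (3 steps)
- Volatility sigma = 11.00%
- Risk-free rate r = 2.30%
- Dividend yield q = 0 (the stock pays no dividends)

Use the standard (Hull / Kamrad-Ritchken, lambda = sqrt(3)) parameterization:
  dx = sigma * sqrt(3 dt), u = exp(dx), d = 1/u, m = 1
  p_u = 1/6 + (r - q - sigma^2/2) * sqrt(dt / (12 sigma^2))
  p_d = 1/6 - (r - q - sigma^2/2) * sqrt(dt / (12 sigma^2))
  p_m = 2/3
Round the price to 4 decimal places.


dt = T/N = 0.166667; dx = sigma*sqrt(3*dt) = 0.077782
u = exp(dx) = 1.080887; d = 1/u = 0.925166
p_u = 0.184826, p_m = 0.666667, p_d = 0.148507
Discount per step: exp(-r*dt) = 0.996174
Stock lattice S(k, j) with j the centered position index:
  k=0: S(0,+0) = 1.0200
  k=1: S(1,-1) = 0.9437; S(1,+0) = 1.0200; S(1,+1) = 1.1025
  k=2: S(2,-2) = 0.8731; S(2,-1) = 0.9437; S(2,+0) = 1.0200; S(2,+1) = 1.1025; S(2,+2) = 1.1917
  k=3: S(3,-3) = 0.8077; S(3,-2) = 0.8731; S(3,-1) = 0.9437; S(3,+0) = 1.0200; S(3,+1) = 1.1025; S(3,+2) = 1.1917; S(3,+3) = 1.2881
Terminal payoffs V(N, j) = max(S_T - K, 0):
  V(3,-3) = 0.000000; V(3,-2) = 0.000000; V(3,-1) = 0.033670; V(3,+0) = 0.110000; V(3,+1) = 0.192504; V(3,+2) = 0.281682; V(3,+3) = 0.378074
Backward induction: V(k, j) = exp(-r*dt) * [p_u * V(k+1, j+1) + p_m * V(k+1, j) + p_d * V(k+1, j-1)]
  V(2,-2) = exp(-r*dt) * [p_u*0.033670 + p_m*0.000000 + p_d*0.000000] = 0.006199
  V(2,-1) = exp(-r*dt) * [p_u*0.110000 + p_m*0.033670 + p_d*0.000000] = 0.042614
  V(2,+0) = exp(-r*dt) * [p_u*0.192504 + p_m*0.110000 + p_d*0.033670] = 0.113478
  V(2,+1) = exp(-r*dt) * [p_u*0.281682 + p_m*0.192504 + p_d*0.110000] = 0.195982
  V(2,+2) = exp(-r*dt) * [p_u*0.378074 + p_m*0.281682 + p_d*0.192504] = 0.285159
  V(1,-1) = exp(-r*dt) * [p_u*0.113478 + p_m*0.042614 + p_d*0.006199] = 0.050111
  V(1,+0) = exp(-r*dt) * [p_u*0.195982 + p_m*0.113478 + p_d*0.042614] = 0.117751
  V(1,+1) = exp(-r*dt) * [p_u*0.285159 + p_m*0.195982 + p_d*0.113478] = 0.199446
  V(0,+0) = exp(-r*dt) * [p_u*0.199446 + p_m*0.117751 + p_d*0.050111] = 0.122335

Answer: Price = V(0,0) = 0.1223


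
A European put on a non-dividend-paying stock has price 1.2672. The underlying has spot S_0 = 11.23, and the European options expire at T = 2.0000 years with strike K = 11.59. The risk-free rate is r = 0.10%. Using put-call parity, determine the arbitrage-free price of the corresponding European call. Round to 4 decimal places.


Put-call parity: C - P = S_0 * exp(-qT) - K * exp(-rT).
S_0 * exp(-qT) = 11.2300 * 1.00000000 = 11.23000000
K * exp(-rT) = 11.5900 * 0.99800200 = 11.56684316
C = P + S*exp(-qT) - K*exp(-rT)
C = 1.2672 + 11.23000000 - 11.56684316 = 0.9304

Answer: Call price = 0.9304


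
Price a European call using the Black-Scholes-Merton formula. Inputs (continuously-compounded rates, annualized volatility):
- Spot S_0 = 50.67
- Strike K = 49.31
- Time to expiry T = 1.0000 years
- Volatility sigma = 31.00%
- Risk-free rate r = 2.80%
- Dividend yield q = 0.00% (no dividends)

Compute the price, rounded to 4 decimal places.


d1 = (ln(S/K) + (r - q + 0.5*sigma^2) * T) / (sigma * sqrt(T)) = 0.33308748
d2 = d1 - sigma * sqrt(T) = 0.02308748
exp(-rT) = 0.97238837; exp(-qT) = 1.00000000
C = S_0 * exp(-qT) * N(d1) - K * exp(-rT) * N(d2)
N(d1) = 0.63046588; N(d2) = 0.50920975
C = 50.6700 * 1.00000000 * 0.63046588 - 49.3100 * 0.97238837 * 0.50920975 = 7.5299

Answer: Price = 7.5299


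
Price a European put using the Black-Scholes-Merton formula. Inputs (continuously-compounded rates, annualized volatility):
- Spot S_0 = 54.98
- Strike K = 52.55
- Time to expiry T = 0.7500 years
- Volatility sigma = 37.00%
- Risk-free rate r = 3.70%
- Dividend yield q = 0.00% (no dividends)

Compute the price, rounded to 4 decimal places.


Answer: Price = 4.9907

Derivation:
d1 = (ln(S/K) + (r - q + 0.5*sigma^2) * T) / (sigma * sqrt(T)) = 0.38789164
d2 = d1 - sigma * sqrt(T) = 0.06746224
exp(-rT) = 0.97263149; exp(-qT) = 1.00000000
P = K * exp(-rT) * N(-d2) - S_0 * exp(-qT) * N(-d1)
N(-d1) = 0.34904811; N(-d2) = 0.47310686
P = 52.5500 * 0.97263149 * 0.47310686 - 54.9800 * 1.00000000 * 0.34904811 = 4.9907


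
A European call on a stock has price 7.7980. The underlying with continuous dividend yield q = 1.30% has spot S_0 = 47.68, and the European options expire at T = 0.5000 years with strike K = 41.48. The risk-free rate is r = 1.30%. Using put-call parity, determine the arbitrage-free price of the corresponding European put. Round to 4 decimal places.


Answer: Put price = 1.6382

Derivation:
Put-call parity: C - P = S_0 * exp(-qT) - K * exp(-rT).
S_0 * exp(-qT) = 47.6800 * 0.99352108 = 47.37108506
K * exp(-rT) = 41.4800 * 0.99352108 = 41.21125437
P = C - S*exp(-qT) + K*exp(-rT)
P = 7.7980 - 47.37108506 + 41.21125437 = 1.6382


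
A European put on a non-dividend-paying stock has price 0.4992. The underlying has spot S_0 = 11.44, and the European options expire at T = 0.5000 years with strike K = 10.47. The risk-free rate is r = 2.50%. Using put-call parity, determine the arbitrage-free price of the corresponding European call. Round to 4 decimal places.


Answer: Call price = 1.5993

Derivation:
Put-call parity: C - P = S_0 * exp(-qT) - K * exp(-rT).
S_0 * exp(-qT) = 11.4400 * 1.00000000 = 11.44000000
K * exp(-rT) = 10.4700 * 0.98757780 = 10.33993957
C = P + S*exp(-qT) - K*exp(-rT)
C = 0.4992 + 11.44000000 - 10.33993957 = 1.5993


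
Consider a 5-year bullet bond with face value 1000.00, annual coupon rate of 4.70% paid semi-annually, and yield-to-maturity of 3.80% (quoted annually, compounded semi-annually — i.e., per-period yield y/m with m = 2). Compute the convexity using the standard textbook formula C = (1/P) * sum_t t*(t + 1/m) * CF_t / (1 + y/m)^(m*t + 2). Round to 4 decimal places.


Answer: Convexity = 23.1528

Derivation:
Coupon per period c = face * coupon_rate / m = 23.500000
Periods per year m = 2; per-period yield y/m = 0.019000
Number of cashflows N = 10
Cashflows (t years, CF_t, discount factor 1/(1+y/m)^(m*t), PV):
  t = 0.5000: CF_t = 23.500000, DF = 0.981354, PV = 23.061825
  t = 1.0000: CF_t = 23.500000, DF = 0.963056, PV = 22.631821
  t = 1.5000: CF_t = 23.500000, DF = 0.945099, PV = 22.209834
  t = 2.0000: CF_t = 23.500000, DF = 0.927477, PV = 21.795715
  t = 2.5000: CF_t = 23.500000, DF = 0.910184, PV = 21.389318
  t = 3.0000: CF_t = 23.500000, DF = 0.893213, PV = 20.990499
  t = 3.5000: CF_t = 23.500000, DF = 0.876558, PV = 20.599116
  t = 4.0000: CF_t = 23.500000, DF = 0.860214, PV = 20.215030
  t = 4.5000: CF_t = 23.500000, DF = 0.844175, PV = 19.838106
  t = 5.0000: CF_t = 1023.500000, DF = 0.828434, PV = 847.902678
Price P = sum_t PV_t = 1040.633942
Convexity numerator sum_t t*(t + 1/m) * CF_t / (1+y/m)^(m*t + 2):
  t = 0.5000: term = 11.104917
  t = 1.0000: term = 32.693573
  t = 1.5000: term = 64.167955
  t = 2.0000: term = 104.952494
  t = 2.5000: term = 154.493367
  t = 3.0000: term = 212.257815
  t = 3.5000: term = 277.733484
  t = 4.0000: term = 350.427780
  t = 4.5000: term = 429.867247
  t = 5.0000: term = 22455.893129
Convexity = (1/P) * sum = 24093.591760 / 1040.633942 = 23.152802


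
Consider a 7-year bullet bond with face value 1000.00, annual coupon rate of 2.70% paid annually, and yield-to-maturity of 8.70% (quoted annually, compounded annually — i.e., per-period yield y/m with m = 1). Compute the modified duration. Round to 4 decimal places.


Coupon per period c = face * coupon_rate / m = 27.000000
Periods per year m = 1; per-period yield y/m = 0.087000
Number of cashflows N = 7
Cashflows (t years, CF_t, discount factor 1/(1+y/m)^(m*t), PV):
  t = 1.0000: CF_t = 27.000000, DF = 0.919963, PV = 24.839006
  t = 2.0000: CF_t = 27.000000, DF = 0.846332, PV = 22.850972
  t = 3.0000: CF_t = 27.000000, DF = 0.778595, PV = 21.022053
  t = 4.0000: CF_t = 27.000000, DF = 0.716278, PV = 19.339515
  t = 5.0000: CF_t = 27.000000, DF = 0.658950, PV = 17.791643
  t = 6.0000: CF_t = 27.000000, DF = 0.606209, PV = 16.367656
  t = 7.0000: CF_t = 1027.000000, DF = 0.557690, PV = 572.748071
Price P = sum_t PV_t = 694.958917
First compute Macaulay numerator sum_t t * PV_t:
  t * PV_t at t = 1.0000: 24.839006
  t * PV_t at t = 2.0000: 45.701944
  t * PV_t at t = 3.0000: 63.066160
  t * PV_t at t = 4.0000: 77.358062
  t * PV_t at t = 5.0000: 88.958213
  t * PV_t at t = 6.0000: 98.205938
  t * PV_t at t = 7.0000: 4009.236495
Macaulay duration D = 4407.365818 / 694.958917 = 6.341908
Modified duration = D / (1 + y/m) = 6.341908 / (1 + 0.087000) = 5.834322

Answer: Modified duration = 5.8343


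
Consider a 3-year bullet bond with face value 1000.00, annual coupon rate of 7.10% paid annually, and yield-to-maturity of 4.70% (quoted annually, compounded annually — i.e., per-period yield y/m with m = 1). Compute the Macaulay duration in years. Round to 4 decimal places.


Answer: Macaulay duration = 2.8120 years

Derivation:
Coupon per period c = face * coupon_rate / m = 71.000000
Periods per year m = 1; per-period yield y/m = 0.047000
Number of cashflows N = 3
Cashflows (t years, CF_t, discount factor 1/(1+y/m)^(m*t), PV):
  t = 1.0000: CF_t = 71.000000, DF = 0.955110, PV = 67.812798
  t = 2.0000: CF_t = 71.000000, DF = 0.912235, PV = 64.768671
  t = 3.0000: CF_t = 1071.000000, DF = 0.871284, PV = 933.145628
Price P = sum_t PV_t = 1065.727098
Macaulay numerator sum_t t * PV_t:
  t * PV_t at t = 1.0000: 67.812798
  t * PV_t at t = 2.0000: 129.537342
  t * PV_t at t = 3.0000: 2799.436885
Macaulay duration D = (sum_t t * PV_t) / P = 2996.787025 / 1065.727098 = 2.811965


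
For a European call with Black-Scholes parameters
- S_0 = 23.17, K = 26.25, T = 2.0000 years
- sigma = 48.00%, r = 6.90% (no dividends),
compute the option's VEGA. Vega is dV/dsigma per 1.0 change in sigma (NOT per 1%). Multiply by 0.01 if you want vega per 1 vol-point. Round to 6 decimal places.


Answer: Vega = 12.257137

Derivation:
d1 = 0.3588454211; d2 = -0.3199770889
phi(d1) = 0.3740658037; exp(-qT) = 1.0000000000; exp(-rT) = 0.8710986917
Vega = S * exp(-qT) * phi(d1) * sqrt(T) = 23.1700 * 1.0000000000 * 0.3740658037 * 1.4142135624 = 12.257137


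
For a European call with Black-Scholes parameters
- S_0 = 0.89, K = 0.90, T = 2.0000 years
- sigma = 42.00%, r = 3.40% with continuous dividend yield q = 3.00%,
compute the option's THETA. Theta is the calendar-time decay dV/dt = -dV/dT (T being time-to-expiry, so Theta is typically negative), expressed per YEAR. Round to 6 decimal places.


Answer: Theta = -0.043026

Derivation:
d1 = 0.2916423186; d2 = -0.3023273776
phi(d1) = 0.3823319173; exp(-qT) = 0.9417645336; exp(-rT) = 0.9342604736
Theta = -S*exp(-qT)*phi(d1)*sigma/(2*sqrt(T)) - r*K*exp(-rT)*N(d2) + q*S*exp(-qT)*N(d1)
N(d1) = 0.6147199422; N(d2) = 0.3812012550; sqrt(T) = 1.4142135624
Term 1 = -0.8900 * 0.9417645336 * 0.3823319173 * 0.4200 / (2 * 1.4142135624) = -0.0475857797
Term 2 = -0.0340 * 0.9000 * 0.9342604736 * 0.3812012550 = -0.0108979227
Term 3 = 0.0300 * 0.8900 * 0.9417645336 * 0.6147199422 = 0.0154572024
Theta = -0.0475857797 + (-0.0108979227) + (0.0154572024) = -0.043026


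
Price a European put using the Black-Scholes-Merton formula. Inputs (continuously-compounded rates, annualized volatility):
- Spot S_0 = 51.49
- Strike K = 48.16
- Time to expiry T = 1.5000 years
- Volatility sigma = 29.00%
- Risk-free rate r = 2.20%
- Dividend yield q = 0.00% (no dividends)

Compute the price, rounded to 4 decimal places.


Answer: Price = 4.7345

Derivation:
d1 = (ln(S/K) + (r - q + 0.5*sigma^2) * T) / (sigma * sqrt(T)) = 0.45874104
d2 = d1 - sigma * sqrt(T) = 0.10356503
exp(-rT) = 0.96753856; exp(-qT) = 1.00000000
P = K * exp(-rT) * N(-d2) - S_0 * exp(-qT) * N(-d1)
N(-d1) = 0.32321007; N(-d2) = 0.45875727
P = 48.1600 * 0.96753856 * 0.45875727 - 51.4900 * 1.00000000 * 0.32321007 = 4.7345


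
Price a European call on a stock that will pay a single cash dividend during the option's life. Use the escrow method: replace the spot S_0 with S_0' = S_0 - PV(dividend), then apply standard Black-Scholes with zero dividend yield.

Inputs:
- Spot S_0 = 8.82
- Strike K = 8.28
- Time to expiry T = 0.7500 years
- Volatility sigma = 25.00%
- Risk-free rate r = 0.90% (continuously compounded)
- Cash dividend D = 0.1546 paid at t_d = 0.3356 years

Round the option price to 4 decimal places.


PV(D) = D * exp(-r * t_d) = 0.1546 * 0.99698416 = 0.15413375
S_0' = S_0 - PV(D) = 8.8200 - 0.15413375 = 8.66586625
d1 = (ln(S_0'/K) + (r + sigma^2/2)*T) / (sigma*sqrt(T)) = 0.34981154
d2 = d1 - sigma*sqrt(T) = 0.13330519
exp(-rT) = 0.99327273
N(d1) = 0.63675993; N(d2) = 0.55302399
C = S_0' * N(d1) - K * exp(-rT) * N(d2) = 8.66586625 * 0.63675993 - 8.2800 * 0.99327273 * 0.55302399 = 0.9698

Answer: Price = 0.9698


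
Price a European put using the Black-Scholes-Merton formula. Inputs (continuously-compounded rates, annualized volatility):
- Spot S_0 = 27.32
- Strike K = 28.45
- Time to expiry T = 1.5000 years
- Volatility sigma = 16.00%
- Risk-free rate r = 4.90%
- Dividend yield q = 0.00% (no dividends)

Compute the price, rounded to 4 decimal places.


d1 = (ln(S/K) + (r - q + 0.5*sigma^2) * T) / (sigma * sqrt(T)) = 0.26623338
d2 = d1 - sigma * sqrt(T) = 0.07027420
exp(-rT) = 0.92913615; exp(-qT) = 1.00000000
P = K * exp(-rT) * N(-d2) - S_0 * exp(-qT) * N(-d1)
N(-d1) = 0.39502974; N(-d2) = 0.47198771
P = 28.4500 * 0.92913615 * 0.47198771 - 27.3200 * 1.00000000 * 0.39502974 = 1.6843

Answer: Price = 1.6843


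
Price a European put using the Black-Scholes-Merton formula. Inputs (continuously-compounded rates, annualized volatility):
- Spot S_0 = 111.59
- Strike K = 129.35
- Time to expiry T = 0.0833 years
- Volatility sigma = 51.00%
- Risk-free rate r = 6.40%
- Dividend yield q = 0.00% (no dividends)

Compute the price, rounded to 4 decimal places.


d1 = (ln(S/K) + (r - q + 0.5*sigma^2) * T) / (sigma * sqrt(T)) = -0.89355086
d2 = d1 - sigma * sqrt(T) = -1.04074573
exp(-rT) = 0.99468299; exp(-qT) = 1.00000000
P = K * exp(-rT) * N(-d2) - S_0 * exp(-qT) * N(-d1)
N(-d1) = 0.81421888; N(-d2) = 0.85100321
P = 129.3500 * 0.99468299 * 0.85100321 - 111.5900 * 1.00000000 * 0.81421888 = 18.6333

Answer: Price = 18.6333
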